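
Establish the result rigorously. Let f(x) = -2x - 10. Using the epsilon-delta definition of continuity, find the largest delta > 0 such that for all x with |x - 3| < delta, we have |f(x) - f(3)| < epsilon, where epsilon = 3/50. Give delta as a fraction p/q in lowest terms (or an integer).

We compute f(3) = -2*(3) - 10 = -16.
|f(x) - f(3)| = |-2x - 10 - (-16)| = |-2(x - 3)| = 2|x - 3|.
We need 2|x - 3| < 3/50, i.e. |x - 3| < 3/50 / 2 = 3/100.
So any delta <= 3/100 works. Conversely, if delta > 3/100, then x = 3 + 3/100 satisfies |x - 3| = 3/100 < delta but |f(x) - f(3)| = 2 * 3/100 = 3/50, which is not < 3/50; so no larger delta works.
Hence the largest such delta is 3/100.

3/100


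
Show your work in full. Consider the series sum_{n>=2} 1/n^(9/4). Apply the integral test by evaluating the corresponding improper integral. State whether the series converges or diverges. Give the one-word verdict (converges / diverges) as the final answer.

Let f(x) = x^(-9/4). Then f is positive, continuous, and decreasing on [2, infinity), so the integral test applies.
Compute the improper integral int_{2}^infinity f(x) dx:
  antiderivative F(x) = -4/(5*x^(5/4)).
  As x -> infinity, F(x) -> 0 (since p = 9/4 > 1).
  So int = F(infinity) - F(2) = 0 - (-2^(3/4)/5) = 2^(3/4)/5.
  Finite, so by the integral test, the series converges.

converges


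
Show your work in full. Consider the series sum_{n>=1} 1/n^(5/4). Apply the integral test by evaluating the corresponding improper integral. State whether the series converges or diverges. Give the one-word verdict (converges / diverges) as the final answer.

Let f(x) = x^(-5/4). Then f is positive, continuous, and decreasing on [1, infinity), so the integral test applies.
Compute the improper integral int_{1}^infinity f(x) dx:
  antiderivative F(x) = -4/x^(1/4).
  As x -> infinity, F(x) -> 0 (since p = 5/4 > 1).
  So int = F(infinity) - F(1) = 0 - (-4) = 4.
  Finite, so by the integral test, the series converges.

converges


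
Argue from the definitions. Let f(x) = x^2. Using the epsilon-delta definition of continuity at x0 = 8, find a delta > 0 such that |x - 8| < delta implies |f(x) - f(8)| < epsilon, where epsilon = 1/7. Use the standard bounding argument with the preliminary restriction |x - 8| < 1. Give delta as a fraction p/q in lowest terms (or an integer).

Factor: |x^2 - (8)^2| = |x - 8| * |x + 8|.
Impose |x - 8| < 1 first. Then |x + 8| = |(x - 8) + 2*(8)| <= |x - 8| + 2*|8| < 1 + 16 = 17.
So |x^2 - (8)^2| < delta * 17.
We need delta * 17 <= 1/7, i.e. delta <= 1/7/17 = 1/119.
Since 1/119 < 1, this is tighter than 1; take delta = 1/119.
So delta = 1/119 works.

1/119


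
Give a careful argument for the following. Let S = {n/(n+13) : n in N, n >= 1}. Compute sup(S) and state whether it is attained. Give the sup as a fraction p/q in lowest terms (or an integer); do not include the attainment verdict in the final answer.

Analysis:
- Values: 1/14, 2/15, 3/16, 4/17, ... strictly increasing.
- Minimum is 1/14 (n=1); inf = 1/14 (attained).
- n/(n+13) = 1 - 13/(n+13) -> 1 from below as n -> infinity, and never equals 1.
- So sup = 1 (not attained).
Conclusion: sup(S) = 1, not attained in S.

1


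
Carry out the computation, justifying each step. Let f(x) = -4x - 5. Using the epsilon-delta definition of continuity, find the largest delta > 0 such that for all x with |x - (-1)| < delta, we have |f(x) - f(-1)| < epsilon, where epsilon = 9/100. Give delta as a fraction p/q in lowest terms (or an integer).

We compute f(-1) = -4*(-1) - 5 = -1.
|f(x) - f(-1)| = |-4x - 5 - (-1)| = |-4(x - (-1))| = 4|x - (-1)|.
We need 4|x - (-1)| < 9/100, i.e. |x - (-1)| < 9/100 / 4 = 9/400.
So any delta <= 9/400 works. Conversely, if delta > 9/400, then x = -1 + 9/400 satisfies |x - (-1)| = 9/400 < delta but |f(x) - f(-1)| = 4 * 9/400 = 9/100, which is not < 9/100; so no larger delta works.
Hence the largest such delta is 9/400.

9/400


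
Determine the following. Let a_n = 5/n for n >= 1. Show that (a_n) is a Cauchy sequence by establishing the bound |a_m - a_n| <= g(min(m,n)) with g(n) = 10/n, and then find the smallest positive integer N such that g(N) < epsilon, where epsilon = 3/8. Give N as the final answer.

For any m, n >= 1, by the triangle inequality:
|a_m - a_n| = |5/m - 5/n| <= 5*1/m + 5*1/n <= 10/min(m,n).
So g(n) = 10/n bounds the Cauchy difference. Since g(n) -> 0, (a_n) is Cauchy.
Now solve g(N) < 3/8: 10/N < 3/8 <=> N > 10 / (3/8) = 80/3.
The smallest integer strictly greater than 80/3 is N = 27.
Check: g(27) = 10/27 = 10/27 < 3/8; g(26) = 5/13 >= 3/8. So N = 27.

27


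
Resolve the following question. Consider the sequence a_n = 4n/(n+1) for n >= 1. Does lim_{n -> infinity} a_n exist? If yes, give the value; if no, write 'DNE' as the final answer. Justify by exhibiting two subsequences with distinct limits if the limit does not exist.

Examine the behaviour of a_n along subsequences.
Even-n subsequence a_{2k} = 4(2k)/(2k+1) -> 4. Odd-n subsequence a_{2k+1} = 4(2k+1)/(2k+2) -> 4. Both tend to 4, which suggests the limit is 4; verify directly.
|a_n - 4| = |4n - 4(n+1)| / (n+1) = 4/(n+1) < 4/n for every n >= 1.
Given epsilon > 0, choose a positive integer N > 4/epsilon. Then for all n >= N, |a_n - 4| < 4/n <= 4/N < epsilon.
So by the definition of the limit, lim a_n exists and equals 4.

4


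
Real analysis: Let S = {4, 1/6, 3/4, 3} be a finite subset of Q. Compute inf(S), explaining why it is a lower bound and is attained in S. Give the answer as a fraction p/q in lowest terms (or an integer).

S is finite, so inf(S) = min(S).
Sorted increasing:
1/6, 3/4, 3, 4
The extremum is 1/6.
For every x in S, x >= 1/6. And 1/6 is in S, so it is attained.
Therefore inf(S) = 1/6.

1/6


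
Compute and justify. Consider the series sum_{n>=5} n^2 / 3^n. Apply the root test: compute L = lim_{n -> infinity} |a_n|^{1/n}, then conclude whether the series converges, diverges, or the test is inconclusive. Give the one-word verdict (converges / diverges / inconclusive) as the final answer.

Let a_n denote the general term. Form |a_n|^(1/n) and simplify:
|a_n|^(1/n) = n^(2/n)/3
Take the limit as n -> infinity: L = 1/3.
Since L = 1/3 < 1, the root test implies convergence.

converges


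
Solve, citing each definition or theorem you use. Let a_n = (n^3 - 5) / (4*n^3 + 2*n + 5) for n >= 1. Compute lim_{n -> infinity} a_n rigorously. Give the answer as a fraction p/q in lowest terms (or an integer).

Divide numerator and denominator by n^3, the highest power:
numerator / n^3 = 1 - 5/n^3
denominator / n^3 = 4 + 2/n^2 + 5/n^3
As n -> infinity, all terms of the form c/n^k (k >= 1) tend to 0.
So numerator / n^3 -> 1 and denominator / n^3 -> 4.
Therefore lim a_n = 1/4.

1/4


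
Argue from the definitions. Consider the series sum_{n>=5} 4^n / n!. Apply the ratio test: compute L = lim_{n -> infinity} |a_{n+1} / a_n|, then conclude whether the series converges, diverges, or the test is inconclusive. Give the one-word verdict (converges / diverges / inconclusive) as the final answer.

Let a_n denote the general term. Form the ratio a_{n+1}/a_n and simplify:
a_{n+1}/a_n = 4/(n + 1)
Take the limit as n -> infinity: L = 0.
Since L = 0 < 1, the ratio test implies the series converges.

converges


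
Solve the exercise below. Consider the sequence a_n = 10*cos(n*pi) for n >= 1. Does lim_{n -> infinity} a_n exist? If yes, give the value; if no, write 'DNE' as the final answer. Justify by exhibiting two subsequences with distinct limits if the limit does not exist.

Examine the behaviour of a_n along subsequences.
cos(n*pi) = (-1)^n, so a_n = 10*(-1)^n. a_{2k} = 10 -> 10. a_{2k+1} = -10 -> -10.
Since these two subsequential limits are 10 and -10, distinct, the full sequence cannot converge (a convergent sequence has all subsequences tending to the same limit). So lim a_n does not exist.

DNE


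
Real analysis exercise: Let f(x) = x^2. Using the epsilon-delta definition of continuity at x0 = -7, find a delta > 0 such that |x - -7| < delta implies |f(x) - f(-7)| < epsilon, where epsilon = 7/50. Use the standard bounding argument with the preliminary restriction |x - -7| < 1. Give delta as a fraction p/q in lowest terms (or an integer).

Factor: |x^2 - (-7)^2| = |x - -7| * |x + -7|.
Impose |x - -7| < 1 first. Then |x + -7| = |(x - -7) + 2*(-7)| <= |x - -7| + 2*|-7| < 1 + 14 = 15.
So |x^2 - (-7)^2| < delta * 15.
We need delta * 15 <= 7/50, i.e. delta <= 7/50/15 = 7/750.
Since 7/750 < 1, this is tighter than 1; take delta = 7/750.
So delta = 7/750 works.

7/750


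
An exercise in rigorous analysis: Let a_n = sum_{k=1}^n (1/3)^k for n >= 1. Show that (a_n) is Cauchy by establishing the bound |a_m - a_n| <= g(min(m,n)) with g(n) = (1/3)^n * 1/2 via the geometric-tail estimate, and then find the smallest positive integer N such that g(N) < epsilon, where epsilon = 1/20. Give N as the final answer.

For m > n >= 1: |a_m - a_n| = sum_{k=n+1}^m (1/3)^k < sum_{k=n+1}^infinity (1/3)^k = (1/3)^(n+1) / (1 - 1/3) = (1/3)^n * (1/3) * (3/2) = (1/3)^n * 1/2.
So g(n) = (1/3)^n / 2. Since g(n) -> 0, (a_n) is Cauchy.
Now solve g(N) < 1/20: (1/3)^N / 2 < 1/20 <=> 3^N > 1 / (2 * 1/20) = 10.
Check powers of 3: 3^2 = 9 <= 10, 3^3 = 27 > 10.
So the smallest such N is 3. Check: g(3) = 1/(2 * 27) = 1/54 < 1/20.

3


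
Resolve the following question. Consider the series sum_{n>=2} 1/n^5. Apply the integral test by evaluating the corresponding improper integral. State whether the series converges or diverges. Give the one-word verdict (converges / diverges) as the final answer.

Let f(x) = x^(-5). Then f is positive, continuous, and decreasing on [2, infinity), so the integral test applies.
Compute the improper integral int_{2}^infinity f(x) dx:
  antiderivative F(x) = -1/(4*x^4).
  As x -> infinity, F(x) -> 0 (since p = 5 > 1).
  So int = F(infinity) - F(2) = 0 - (-1/64) = 1/64.
  Finite, so by the integral test, the series converges.

converges


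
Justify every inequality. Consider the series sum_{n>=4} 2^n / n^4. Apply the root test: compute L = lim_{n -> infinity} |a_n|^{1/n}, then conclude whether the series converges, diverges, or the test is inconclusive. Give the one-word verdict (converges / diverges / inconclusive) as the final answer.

Let a_n denote the general term. Form |a_n|^(1/n) and simplify:
|a_n|^(1/n) = 2/n^(4/n)
Take the limit as n -> infinity: L = 2.
Since L = 2 > 1, the root test implies divergence.

diverges


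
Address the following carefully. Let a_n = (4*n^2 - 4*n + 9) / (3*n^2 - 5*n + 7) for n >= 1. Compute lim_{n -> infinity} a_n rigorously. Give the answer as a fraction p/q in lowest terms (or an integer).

Divide numerator and denominator by n^2, the highest power:
numerator / n^2 = 4 - 4/n + 9/n^2
denominator / n^2 = 3 - 5/n + 7/n^2
As n -> infinity, all terms of the form c/n^k (k >= 1) tend to 0.
So numerator / n^2 -> 4 and denominator / n^2 -> 3.
Therefore lim a_n = 4/3.

4/3


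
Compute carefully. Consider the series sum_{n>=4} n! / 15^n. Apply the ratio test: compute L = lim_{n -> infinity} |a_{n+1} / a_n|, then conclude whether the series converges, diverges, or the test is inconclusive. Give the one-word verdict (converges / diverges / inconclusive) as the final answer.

Let a_n denote the general term. Form the ratio a_{n+1}/a_n and simplify:
a_{n+1}/a_n = n/15 + 1/15
Take the limit as n -> infinity: L = infinity.
Since L = infinity > 1 (or L = infinity), the ratio test implies the series diverges.

diverges


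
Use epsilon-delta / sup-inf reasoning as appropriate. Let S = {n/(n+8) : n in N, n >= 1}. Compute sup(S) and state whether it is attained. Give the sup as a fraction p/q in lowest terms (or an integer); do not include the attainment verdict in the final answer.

Analysis:
- Values: 1/9, 1/5, 3/11, 1/3, ... strictly increasing.
- Minimum is 1/9 (n=1); inf = 1/9 (attained).
- n/(n+8) = 1 - 8/(n+8) -> 1 from below as n -> infinity, and never equals 1.
- So sup = 1 (not attained).
Conclusion: sup(S) = 1, not attained in S.

1


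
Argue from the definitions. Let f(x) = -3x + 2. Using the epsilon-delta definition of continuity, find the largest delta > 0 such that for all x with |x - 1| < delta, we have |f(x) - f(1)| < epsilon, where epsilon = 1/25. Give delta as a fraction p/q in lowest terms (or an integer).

We compute f(1) = -3*(1) + 2 = -1.
|f(x) - f(1)| = |-3x + 2 - (-1)| = |-3(x - 1)| = 3|x - 1|.
We need 3|x - 1| < 1/25, i.e. |x - 1| < 1/25 / 3 = 1/75.
So any delta <= 1/75 works. Conversely, if delta > 1/75, then x = 1 + 1/75 satisfies |x - 1| = 1/75 < delta but |f(x) - f(1)| = 3 * 1/75 = 1/25, which is not < 1/25; so no larger delta works.
Hence the largest such delta is 1/75.

1/75


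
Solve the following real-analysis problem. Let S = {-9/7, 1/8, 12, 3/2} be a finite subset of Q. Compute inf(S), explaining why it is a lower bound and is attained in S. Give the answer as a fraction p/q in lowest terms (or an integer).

S is finite, so inf(S) = min(S).
Sorted increasing:
-9/7, 1/8, 3/2, 12
The extremum is -9/7.
For every x in S, x >= -9/7. And -9/7 is in S, so it is attained.
Therefore inf(S) = -9/7.

-9/7


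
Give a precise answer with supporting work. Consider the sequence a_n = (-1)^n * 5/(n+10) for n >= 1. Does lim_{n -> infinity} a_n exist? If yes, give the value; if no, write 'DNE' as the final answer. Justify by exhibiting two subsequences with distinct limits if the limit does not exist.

Examine the behaviour of a_n along subsequences.
Even-n subsequence a_{2k} = 5/(2k+10) -> 0. Odd-n subsequence a_{2k+1} = -5/(2k+11) -> 0. Both tend to 0, which suggests the limit is 0; verify directly.
|a_n - 0| = 5/(n+10) < 5/n for every n >= 1.
Given epsilon > 0, choose a positive integer N > 5/epsilon. Then for all n >= N, |a_n| < 5/n <= 5/N < epsilon.
So by the definition of the limit, lim a_n exists and equals 0.

0


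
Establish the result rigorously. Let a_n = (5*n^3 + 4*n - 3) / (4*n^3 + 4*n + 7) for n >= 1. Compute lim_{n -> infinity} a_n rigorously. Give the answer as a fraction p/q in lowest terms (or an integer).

Divide numerator and denominator by n^3, the highest power:
numerator / n^3 = 5 + 4/n^2 - 3/n^3
denominator / n^3 = 4 + 4/n^2 + 7/n^3
As n -> infinity, all terms of the form c/n^k (k >= 1) tend to 0.
So numerator / n^3 -> 5 and denominator / n^3 -> 4.
Therefore lim a_n = 5/4.

5/4


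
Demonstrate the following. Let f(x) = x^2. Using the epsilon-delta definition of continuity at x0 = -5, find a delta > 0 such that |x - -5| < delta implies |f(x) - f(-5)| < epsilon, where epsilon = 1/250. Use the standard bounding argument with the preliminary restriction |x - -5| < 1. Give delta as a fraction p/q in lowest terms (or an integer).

Factor: |x^2 - (-5)^2| = |x - -5| * |x + -5|.
Impose |x - -5| < 1 first. Then |x + -5| = |(x - -5) + 2*(-5)| <= |x - -5| + 2*|-5| < 1 + 10 = 11.
So |x^2 - (-5)^2| < delta * 11.
We need delta * 11 <= 1/250, i.e. delta <= 1/250/11 = 1/2750.
Since 1/2750 < 1, this is tighter than 1; take delta = 1/2750.
So delta = 1/2750 works.

1/2750


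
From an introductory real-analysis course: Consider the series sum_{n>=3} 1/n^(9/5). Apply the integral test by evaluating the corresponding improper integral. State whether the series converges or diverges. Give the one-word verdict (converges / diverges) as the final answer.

Let f(x) = x^(-9/5). Then f is positive, continuous, and decreasing on [3, infinity), so the integral test applies.
Compute the improper integral int_{3}^infinity f(x) dx:
  antiderivative F(x) = -5/(4*x^(4/5)).
  As x -> infinity, F(x) -> 0 (since p = 9/5 > 1).
  So int = F(infinity) - F(3) = 0 - (-5*3^(1/5)/12) = 5*3^(1/5)/12.
  Finite, so by the integral test, the series converges.

converges


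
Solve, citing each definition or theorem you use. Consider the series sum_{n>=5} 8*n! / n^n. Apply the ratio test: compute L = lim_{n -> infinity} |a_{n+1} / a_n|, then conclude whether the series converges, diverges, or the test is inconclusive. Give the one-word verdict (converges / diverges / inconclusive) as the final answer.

Let a_n denote the general term. Form the ratio a_{n+1}/a_n and simplify:
a_{n+1}/a_n = (n/(n + 1))^n
Take the limit as n -> infinity: L = exp(-1).
Since L = exp(-1) < 1, the ratio test implies the series converges.

converges


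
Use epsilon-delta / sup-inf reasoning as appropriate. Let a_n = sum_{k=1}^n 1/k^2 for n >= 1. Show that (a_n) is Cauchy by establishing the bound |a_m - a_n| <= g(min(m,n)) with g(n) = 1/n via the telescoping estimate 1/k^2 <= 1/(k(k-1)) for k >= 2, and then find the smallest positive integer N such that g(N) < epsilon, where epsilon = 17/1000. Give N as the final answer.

For m > n >= 1: |a_m - a_n| = sum_{k=n+1}^m 1/k^2.
Use 1/k^2 <= 1/(k(k-1)) = 1/(k-1) - 1/k for k >= 2:
sum_{k=n+1}^m 1/k^2 <= sum_{k=n+1}^m (1/(k-1) - 1/k) = 1/n - 1/m <= 1/n.
By symmetry the same bound holds with n,m swapped, so |a_m - a_n| <= 1/min(m,n) = g(min(m,n)). Since g(n) -> 0, (a_n) is Cauchy.
Now solve g(N) < 17/1000: 1/N < 17/1000 <=> N > 1/(17/1000) = 1000/17.
The smallest integer strictly greater than 1000/17 is N = 59.
Check: g(59) = 1/59 < 17/1000; g(58) = 1/58 >= 17/1000. So N = 59.

59


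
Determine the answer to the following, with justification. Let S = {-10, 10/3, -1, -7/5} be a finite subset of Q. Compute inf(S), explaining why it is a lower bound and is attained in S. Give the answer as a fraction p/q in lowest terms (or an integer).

S is finite, so inf(S) = min(S).
Sorted increasing:
-10, -7/5, -1, 10/3
The extremum is -10.
For every x in S, x >= -10. And -10 is in S, so it is attained.
Therefore inf(S) = -10.

-10


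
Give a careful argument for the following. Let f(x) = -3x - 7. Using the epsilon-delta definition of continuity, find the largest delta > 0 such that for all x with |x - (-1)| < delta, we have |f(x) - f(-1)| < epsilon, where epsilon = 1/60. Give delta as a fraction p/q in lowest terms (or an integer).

We compute f(-1) = -3*(-1) - 7 = -4.
|f(x) - f(-1)| = |-3x - 7 - (-4)| = |-3(x - (-1))| = 3|x - (-1)|.
We need 3|x - (-1)| < 1/60, i.e. |x - (-1)| < 1/60 / 3 = 1/180.
So any delta <= 1/180 works. Conversely, if delta > 1/180, then x = -1 + 1/180 satisfies |x - (-1)| = 1/180 < delta but |f(x) - f(-1)| = 3 * 1/180 = 1/60, which is not < 1/60; so no larger delta works.
Hence the largest such delta is 1/180.

1/180


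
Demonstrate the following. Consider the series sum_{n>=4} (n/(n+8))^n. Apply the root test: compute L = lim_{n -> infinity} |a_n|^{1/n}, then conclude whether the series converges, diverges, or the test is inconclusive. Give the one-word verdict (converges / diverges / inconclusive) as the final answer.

Let a_n denote the general term. Form |a_n|^(1/n) and simplify:
|a_n|^(1/n) = n/(n + 8)
Take the limit as n -> infinity: L = 1.
Since L = 1, the root test is inconclusive. (In fact a_n = (n/(n+8))^n -> e^(-8) != 0, so the nth-term test shows divergence; but the root test itself gives no conclusion.)

inconclusive


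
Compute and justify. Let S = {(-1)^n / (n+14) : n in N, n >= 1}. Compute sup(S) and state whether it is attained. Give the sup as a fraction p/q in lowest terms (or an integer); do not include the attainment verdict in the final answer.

Analysis:
- Values: -1/15, 1/16, -1/17, 1/18, -1/19, ...
- Positive terms (even n): 1/(2+14), 1/(4+14), ... decreasing -> max = 1/16 (n=2).
- Negative terms (odd n): -1/(1+14), -1/(3+14), ... increasing -> min = -1/15 (n=1).
- So sup = 1/16 (attained at n=2); inf = -1/15 (attained at n=1).
Conclusion: sup(S) = 1/16, attained in S.

1/16


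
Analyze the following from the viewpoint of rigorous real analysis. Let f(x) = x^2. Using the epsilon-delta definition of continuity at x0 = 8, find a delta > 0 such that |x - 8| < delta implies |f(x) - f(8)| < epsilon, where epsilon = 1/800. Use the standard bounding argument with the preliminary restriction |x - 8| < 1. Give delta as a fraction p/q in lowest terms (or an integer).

Factor: |x^2 - (8)^2| = |x - 8| * |x + 8|.
Impose |x - 8| < 1 first. Then |x + 8| = |(x - 8) + 2*(8)| <= |x - 8| + 2*|8| < 1 + 16 = 17.
So |x^2 - (8)^2| < delta * 17.
We need delta * 17 <= 1/800, i.e. delta <= 1/800/17 = 1/13600.
Since 1/13600 < 1, this is tighter than 1; take delta = 1/13600.
So delta = 1/13600 works.

1/13600


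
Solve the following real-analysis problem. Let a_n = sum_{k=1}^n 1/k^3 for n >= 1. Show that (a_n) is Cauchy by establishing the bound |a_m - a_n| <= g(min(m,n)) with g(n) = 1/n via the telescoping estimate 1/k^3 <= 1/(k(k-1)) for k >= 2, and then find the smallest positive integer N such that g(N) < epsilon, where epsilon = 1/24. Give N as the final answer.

For m > n >= 1: |a_m - a_n| = sum_{k=n+1}^m 1/k^3.
Use 1/k^3 <= 1/(k(k-1)) = 1/(k-1) - 1/k for k >= 2 (which holds since k^3 >= k^2 >= k(k-1) for k >= 2):
sum_{k=n+1}^m 1/k^3 <= sum_{k=n+1}^m (1/(k-1) - 1/k) = 1/n - 1/m <= 1/n.
By symmetry the same bound holds with n,m swapped, so |a_m - a_n| <= 1/min(m,n) = g(min(m,n)). Since g(n) -> 0, (a_n) is Cauchy.
Now solve g(N) < 1/24: 1/N < 1/24 <=> N > 1/(1/24) = 24.
The smallest integer strictly greater than 24 is N = 25.
Check: g(25) = 1/25 < 1/24; g(24) = 1/24 >= 1/24. So N = 25.

25


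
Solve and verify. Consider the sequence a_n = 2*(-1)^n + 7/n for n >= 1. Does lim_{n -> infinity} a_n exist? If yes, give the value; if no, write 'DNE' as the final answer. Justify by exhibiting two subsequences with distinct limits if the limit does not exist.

Examine the behaviour of a_n along subsequences.
a_{2k} = 2 + 7/(2k) -> 2. a_{2k+1} = -2 + 7/(2k+1) -> -2.
Since these two subsequential limits are 2 and -2, distinct, the full sequence cannot converge (a convergent sequence has all subsequences tending to the same limit). So lim a_n does not exist.

DNE


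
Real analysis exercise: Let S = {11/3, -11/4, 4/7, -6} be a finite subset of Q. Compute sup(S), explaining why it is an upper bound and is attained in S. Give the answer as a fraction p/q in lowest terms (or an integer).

S is finite, so sup(S) = max(S).
Sorted decreasing:
11/3, 4/7, -11/4, -6
The extremum is 11/3.
For every x in S, x <= 11/3. And 11/3 is in S, so it is attained.
Therefore sup(S) = 11/3.

11/3


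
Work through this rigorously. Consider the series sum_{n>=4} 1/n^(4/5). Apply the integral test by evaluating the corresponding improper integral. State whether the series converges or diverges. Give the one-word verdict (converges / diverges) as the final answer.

Let f(x) = x^(-4/5). Then f is positive, continuous, and decreasing on [4, infinity), so the integral test applies.
Compute the improper integral int_{4}^infinity f(x) dx:
  antiderivative F(x) = 5*x^(1/5).
  As x -> infinity, F(x) -> infinity (since p = 4/5 < 1).
  So the integral diverges. By the integral test, the series diverges.

diverges


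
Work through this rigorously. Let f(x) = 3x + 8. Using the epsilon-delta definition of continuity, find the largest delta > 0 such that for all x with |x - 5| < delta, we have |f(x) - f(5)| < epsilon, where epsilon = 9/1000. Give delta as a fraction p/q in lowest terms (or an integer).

We compute f(5) = 3*(5) + 8 = 23.
|f(x) - f(5)| = |3x + 8 - (23)| = |3(x - 5)| = 3|x - 5|.
We need 3|x - 5| < 9/1000, i.e. |x - 5| < 9/1000 / 3 = 3/1000.
So any delta <= 3/1000 works. Conversely, if delta > 3/1000, then x = 5 + 3/1000 satisfies |x - 5| = 3/1000 < delta but |f(x) - f(5)| = 3 * 3/1000 = 9/1000, which is not < 9/1000; so no larger delta works.
Hence the largest such delta is 3/1000.

3/1000


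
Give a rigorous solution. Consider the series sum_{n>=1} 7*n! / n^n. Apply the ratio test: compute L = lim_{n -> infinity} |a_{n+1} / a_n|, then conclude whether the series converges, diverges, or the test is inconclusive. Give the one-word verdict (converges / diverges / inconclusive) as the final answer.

Let a_n denote the general term. Form the ratio a_{n+1}/a_n and simplify:
a_{n+1}/a_n = (n/(n + 1))^n
Take the limit as n -> infinity: L = exp(-1).
Since L = exp(-1) < 1, the ratio test implies the series converges.

converges


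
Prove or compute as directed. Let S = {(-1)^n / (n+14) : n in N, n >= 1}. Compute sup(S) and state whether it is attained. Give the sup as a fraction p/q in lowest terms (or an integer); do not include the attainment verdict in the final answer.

Analysis:
- Values: -1/15, 1/16, -1/17, 1/18, -1/19, ...
- Positive terms (even n): 1/(2+14), 1/(4+14), ... decreasing -> max = 1/16 (n=2).
- Negative terms (odd n): -1/(1+14), -1/(3+14), ... increasing -> min = -1/15 (n=1).
- So sup = 1/16 (attained at n=2); inf = -1/15 (attained at n=1).
Conclusion: sup(S) = 1/16, attained in S.

1/16


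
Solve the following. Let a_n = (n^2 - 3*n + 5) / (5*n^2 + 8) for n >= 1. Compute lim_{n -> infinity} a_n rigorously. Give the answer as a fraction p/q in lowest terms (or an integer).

Divide numerator and denominator by n^2, the highest power:
numerator / n^2 = 1 - 3/n + 5/n^2
denominator / n^2 = 5 + 8/n^2
As n -> infinity, all terms of the form c/n^k (k >= 1) tend to 0.
So numerator / n^2 -> 1 and denominator / n^2 -> 5.
Therefore lim a_n = 1/5.

1/5


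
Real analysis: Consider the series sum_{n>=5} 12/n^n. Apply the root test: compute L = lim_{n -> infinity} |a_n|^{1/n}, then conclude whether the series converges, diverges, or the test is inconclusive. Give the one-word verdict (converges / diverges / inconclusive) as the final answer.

Let a_n denote the general term. Form |a_n|^(1/n) and simplify:
|a_n|^(1/n) = 12^(1/n)/n
Take the limit as n -> infinity: L = 0.
Since L = 0 < 1, the root test implies convergence.

converges


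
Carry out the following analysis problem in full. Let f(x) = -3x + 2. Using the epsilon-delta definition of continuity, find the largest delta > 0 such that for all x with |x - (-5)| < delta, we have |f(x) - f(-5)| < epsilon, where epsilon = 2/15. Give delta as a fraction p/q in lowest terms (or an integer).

We compute f(-5) = -3*(-5) + 2 = 17.
|f(x) - f(-5)| = |-3x + 2 - (17)| = |-3(x - (-5))| = 3|x - (-5)|.
We need 3|x - (-5)| < 2/15, i.e. |x - (-5)| < 2/15 / 3 = 2/45.
So any delta <= 2/45 works. Conversely, if delta > 2/45, then x = -5 + 2/45 satisfies |x - (-5)| = 2/45 < delta but |f(x) - f(-5)| = 3 * 2/45 = 2/15, which is not < 2/15; so no larger delta works.
Hence the largest such delta is 2/45.

2/45


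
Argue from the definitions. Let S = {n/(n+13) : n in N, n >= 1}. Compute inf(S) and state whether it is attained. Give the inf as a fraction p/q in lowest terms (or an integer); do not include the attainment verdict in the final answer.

Analysis:
- Values: 1/14, 2/15, 3/16, 4/17, ... strictly increasing.
- Minimum is 1/14 (n=1); inf = 1/14 (attained).
- n/(n+13) = 1 - 13/(n+13) -> 1 from below as n -> infinity, and never equals 1.
- So sup = 1 (not attained).
Conclusion: inf(S) = 1/14, attained in S.

1/14


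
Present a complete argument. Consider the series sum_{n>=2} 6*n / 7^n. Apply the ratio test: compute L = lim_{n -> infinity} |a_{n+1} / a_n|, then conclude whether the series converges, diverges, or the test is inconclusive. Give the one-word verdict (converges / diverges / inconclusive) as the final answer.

Let a_n denote the general term. Form the ratio a_{n+1}/a_n and simplify:
a_{n+1}/a_n = (n + 1)/(7*n)
Take the limit as n -> infinity: L = 1/7.
Since L = 1/7 < 1, the ratio test implies the series converges.

converges


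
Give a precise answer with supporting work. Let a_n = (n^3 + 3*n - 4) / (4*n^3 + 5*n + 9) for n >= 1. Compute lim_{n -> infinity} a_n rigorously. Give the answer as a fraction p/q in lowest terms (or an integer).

Divide numerator and denominator by n^3, the highest power:
numerator / n^3 = 1 + 3/n^2 - 4/n^3
denominator / n^3 = 4 + 5/n^2 + 9/n^3
As n -> infinity, all terms of the form c/n^k (k >= 1) tend to 0.
So numerator / n^3 -> 1 and denominator / n^3 -> 4.
Therefore lim a_n = 1/4.

1/4


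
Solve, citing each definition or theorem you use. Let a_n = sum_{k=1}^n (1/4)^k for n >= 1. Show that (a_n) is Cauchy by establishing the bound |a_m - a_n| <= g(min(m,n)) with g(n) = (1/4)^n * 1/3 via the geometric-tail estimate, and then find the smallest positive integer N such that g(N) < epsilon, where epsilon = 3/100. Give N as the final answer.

For m > n >= 1: |a_m - a_n| = sum_{k=n+1}^m (1/4)^k < sum_{k=n+1}^infinity (1/4)^k = (1/4)^(n+1) / (1 - 1/4) = (1/4)^n * (1/4) * (4/3) = (1/4)^n * 1/3.
So g(n) = (1/4)^n / 3. Since g(n) -> 0, (a_n) is Cauchy.
Now solve g(N) < 3/100: (1/4)^N / 3 < 3/100 <=> 4^N > 1 / (3 * 3/100) = 100/9.
Check powers of 4: 4^1 = 4 <= 100/9, 4^2 = 16 > 100/9.
So the smallest such N is 2. Check: g(2) = 1/(3 * 16) = 1/48 < 3/100.

2


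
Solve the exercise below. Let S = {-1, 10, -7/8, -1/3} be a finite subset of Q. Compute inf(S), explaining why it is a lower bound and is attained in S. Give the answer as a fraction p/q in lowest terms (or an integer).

S is finite, so inf(S) = min(S).
Sorted increasing:
-1, -7/8, -1/3, 10
The extremum is -1.
For every x in S, x >= -1. And -1 is in S, so it is attained.
Therefore inf(S) = -1.

-1


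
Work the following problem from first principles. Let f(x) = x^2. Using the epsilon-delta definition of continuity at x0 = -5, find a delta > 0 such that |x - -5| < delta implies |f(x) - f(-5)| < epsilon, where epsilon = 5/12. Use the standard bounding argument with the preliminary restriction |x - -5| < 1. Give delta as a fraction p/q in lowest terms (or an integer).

Factor: |x^2 - (-5)^2| = |x - -5| * |x + -5|.
Impose |x - -5| < 1 first. Then |x + -5| = |(x - -5) + 2*(-5)| <= |x - -5| + 2*|-5| < 1 + 10 = 11.
So |x^2 - (-5)^2| < delta * 11.
We need delta * 11 <= 5/12, i.e. delta <= 5/12/11 = 5/132.
Since 5/132 < 1, this is tighter than 1; take delta = 5/132.
So delta = 5/132 works.

5/132


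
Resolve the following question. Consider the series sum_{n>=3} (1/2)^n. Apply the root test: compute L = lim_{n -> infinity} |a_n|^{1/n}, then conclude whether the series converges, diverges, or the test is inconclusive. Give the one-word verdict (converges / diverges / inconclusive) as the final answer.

Let a_n denote the general term. Form |a_n|^(1/n) and simplify:
|a_n|^(1/n) = 1/2
Take the limit as n -> infinity: L = 1/2.
Since L = 1/2 < 1, the root test implies convergence.

converges


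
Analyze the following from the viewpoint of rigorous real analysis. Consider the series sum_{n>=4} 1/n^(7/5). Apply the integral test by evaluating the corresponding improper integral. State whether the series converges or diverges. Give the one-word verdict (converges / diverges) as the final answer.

Let f(x) = x^(-7/5). Then f is positive, continuous, and decreasing on [4, infinity), so the integral test applies.
Compute the improper integral int_{4}^infinity f(x) dx:
  antiderivative F(x) = -5/(2*x^(2/5)).
  As x -> infinity, F(x) -> 0 (since p = 7/5 > 1).
  So int = F(infinity) - F(4) = 0 - (-5*2^(1/5)/4) = 5*2^(1/5)/4.
  Finite, so by the integral test, the series converges.

converges


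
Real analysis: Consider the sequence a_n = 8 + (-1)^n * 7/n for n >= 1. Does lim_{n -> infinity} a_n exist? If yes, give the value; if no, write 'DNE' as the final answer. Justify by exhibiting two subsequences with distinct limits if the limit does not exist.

Examine the behaviour of a_n along subsequences.
Even-n subsequence a_{2k} = 8 + 7/(2k) -> 8. Odd-n subsequence a_{2k+1} = 8 - 7/(2k+1) -> 8. Both tend to 8, which suggests the limit is 8; verify directly.
|a_n - 8| = |(-1)^n * 7/n| = 7/n for every n >= 1.
Given epsilon > 0, choose a positive integer N > 7/epsilon. Then for all n >= N, |a_n - 8| = 7/n <= 7/N < epsilon.
So by the definition of the limit, lim a_n exists and equals 8.

8


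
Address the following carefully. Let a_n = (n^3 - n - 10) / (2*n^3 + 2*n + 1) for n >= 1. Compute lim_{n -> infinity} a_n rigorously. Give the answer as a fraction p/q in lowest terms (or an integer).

Divide numerator and denominator by n^3, the highest power:
numerator / n^3 = 1 - 1/n^2 - 10/n^3
denominator / n^3 = 2 + 2/n^2 + n^(-3)
As n -> infinity, all terms of the form c/n^k (k >= 1) tend to 0.
So numerator / n^3 -> 1 and denominator / n^3 -> 2.
Therefore lim a_n = 1/2.

1/2


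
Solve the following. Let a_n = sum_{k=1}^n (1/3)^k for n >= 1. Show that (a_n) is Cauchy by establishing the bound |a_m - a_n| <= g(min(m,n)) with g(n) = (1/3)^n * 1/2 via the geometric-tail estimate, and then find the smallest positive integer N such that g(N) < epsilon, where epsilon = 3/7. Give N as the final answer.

For m > n >= 1: |a_m - a_n| = sum_{k=n+1}^m (1/3)^k < sum_{k=n+1}^infinity (1/3)^k = (1/3)^(n+1) / (1 - 1/3) = (1/3)^n * (1/3) * (3/2) = (1/3)^n * 1/2.
So g(n) = (1/3)^n / 2. Since g(n) -> 0, (a_n) is Cauchy.
Now solve g(N) < 3/7: (1/3)^N / 2 < 3/7 <=> 3^N > 1 / (2 * 3/7) = 7/6.
Check powers of 3: 3^0 = 1 <= 7/6, 3^1 = 3 > 7/6.
So the smallest such N is 1. Check: g(1) = 1/(2 * 3) = 1/6 < 3/7.

1


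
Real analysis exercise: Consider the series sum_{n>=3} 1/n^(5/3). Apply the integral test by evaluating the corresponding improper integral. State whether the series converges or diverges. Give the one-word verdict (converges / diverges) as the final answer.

Let f(x) = x^(-5/3). Then f is positive, continuous, and decreasing on [3, infinity), so the integral test applies.
Compute the improper integral int_{3}^infinity f(x) dx:
  antiderivative F(x) = -3/(2*x^(2/3)).
  As x -> infinity, F(x) -> 0 (since p = 5/3 > 1).
  So int = F(infinity) - F(3) = 0 - (-3^(1/3)/2) = 3^(1/3)/2.
  Finite, so by the integral test, the series converges.

converges


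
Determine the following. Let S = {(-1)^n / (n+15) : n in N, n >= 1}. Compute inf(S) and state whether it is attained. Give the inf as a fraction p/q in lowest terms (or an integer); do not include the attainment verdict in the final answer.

Analysis:
- Values: -1/16, 1/17, -1/18, 1/19, -1/20, ...
- Positive terms (even n): 1/(2+15), 1/(4+15), ... decreasing -> max = 1/17 (n=2).
- Negative terms (odd n): -1/(1+15), -1/(3+15), ... increasing -> min = -1/16 (n=1).
- So sup = 1/17 (attained at n=2); inf = -1/16 (attained at n=1).
Conclusion: inf(S) = -1/16, attained in S.

-1/16


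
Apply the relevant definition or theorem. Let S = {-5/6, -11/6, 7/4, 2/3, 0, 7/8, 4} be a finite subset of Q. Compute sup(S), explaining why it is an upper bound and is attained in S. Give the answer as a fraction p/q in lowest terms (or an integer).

S is finite, so sup(S) = max(S).
Sorted decreasing:
4, 7/4, 7/8, 2/3, 0, -5/6, -11/6
The extremum is 4.
For every x in S, x <= 4. And 4 is in S, so it is attained.
Therefore sup(S) = 4.

4


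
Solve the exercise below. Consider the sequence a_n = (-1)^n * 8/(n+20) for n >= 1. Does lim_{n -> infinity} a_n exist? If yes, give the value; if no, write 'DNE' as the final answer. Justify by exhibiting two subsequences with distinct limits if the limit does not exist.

Examine the behaviour of a_n along subsequences.
Even-n subsequence a_{2k} = 8/(2k+20) -> 0. Odd-n subsequence a_{2k+1} = -8/(2k+21) -> 0. Both tend to 0, which suggests the limit is 0; verify directly.
|a_n - 0| = 8/(n+20) < 8/n for every n >= 1.
Given epsilon > 0, choose a positive integer N > 8/epsilon. Then for all n >= N, |a_n| < 8/n <= 8/N < epsilon.
So by the definition of the limit, lim a_n exists and equals 0.

0


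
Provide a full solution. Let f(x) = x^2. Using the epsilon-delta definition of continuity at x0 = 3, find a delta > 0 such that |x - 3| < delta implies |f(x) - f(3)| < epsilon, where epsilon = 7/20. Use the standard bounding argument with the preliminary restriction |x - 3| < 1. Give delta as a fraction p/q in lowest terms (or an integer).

Factor: |x^2 - (3)^2| = |x - 3| * |x + 3|.
Impose |x - 3| < 1 first. Then |x + 3| = |(x - 3) + 2*(3)| <= |x - 3| + 2*|3| < 1 + 6 = 7.
So |x^2 - (3)^2| < delta * 7.
We need delta * 7 <= 7/20, i.e. delta <= 7/20/7 = 1/20.
Since 1/20 < 1, this is tighter than 1; take delta = 1/20.
So delta = 1/20 works.

1/20


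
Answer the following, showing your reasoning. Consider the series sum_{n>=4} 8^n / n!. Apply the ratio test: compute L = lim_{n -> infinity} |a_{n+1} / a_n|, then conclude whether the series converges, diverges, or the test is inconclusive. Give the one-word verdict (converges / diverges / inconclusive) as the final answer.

Let a_n denote the general term. Form the ratio a_{n+1}/a_n and simplify:
a_{n+1}/a_n = 8/(n + 1)
Take the limit as n -> infinity: L = 0.
Since L = 0 < 1, the ratio test implies the series converges.

converges


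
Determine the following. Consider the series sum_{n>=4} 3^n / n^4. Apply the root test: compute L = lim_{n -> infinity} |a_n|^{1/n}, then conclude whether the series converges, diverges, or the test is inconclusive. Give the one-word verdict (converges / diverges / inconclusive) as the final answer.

Let a_n denote the general term. Form |a_n|^(1/n) and simplify:
|a_n|^(1/n) = 3/n^(4/n)
Take the limit as n -> infinity: L = 3.
Since L = 3 > 1, the root test implies divergence.

diverges


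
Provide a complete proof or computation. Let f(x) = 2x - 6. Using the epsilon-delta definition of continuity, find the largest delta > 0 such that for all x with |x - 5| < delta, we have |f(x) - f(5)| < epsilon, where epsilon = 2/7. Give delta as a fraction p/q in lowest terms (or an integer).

We compute f(5) = 2*(5) - 6 = 4.
|f(x) - f(5)| = |2x - 6 - (4)| = |2(x - 5)| = 2|x - 5|.
We need 2|x - 5| < 2/7, i.e. |x - 5| < 2/7 / 2 = 1/7.
So any delta <= 1/7 works. Conversely, if delta > 1/7, then x = 5 + 1/7 satisfies |x - 5| = 1/7 < delta but |f(x) - f(5)| = 2 * 1/7 = 2/7, which is not < 2/7; so no larger delta works.
Hence the largest such delta is 1/7.

1/7


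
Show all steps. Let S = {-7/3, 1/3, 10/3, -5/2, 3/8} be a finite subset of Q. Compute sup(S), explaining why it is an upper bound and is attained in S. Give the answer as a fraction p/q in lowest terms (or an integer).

S is finite, so sup(S) = max(S).
Sorted decreasing:
10/3, 3/8, 1/3, -7/3, -5/2
The extremum is 10/3.
For every x in S, x <= 10/3. And 10/3 is in S, so it is attained.
Therefore sup(S) = 10/3.

10/3


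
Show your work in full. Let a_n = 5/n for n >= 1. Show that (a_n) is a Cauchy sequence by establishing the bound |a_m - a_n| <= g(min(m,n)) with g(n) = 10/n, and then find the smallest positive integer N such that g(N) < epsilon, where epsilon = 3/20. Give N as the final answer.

For any m, n >= 1, by the triangle inequality:
|a_m - a_n| = |5/m - 5/n| <= 5*1/m + 5*1/n <= 10/min(m,n).
So g(n) = 10/n bounds the Cauchy difference. Since g(n) -> 0, (a_n) is Cauchy.
Now solve g(N) < 3/20: 10/N < 3/20 <=> N > 10 / (3/20) = 200/3.
The smallest integer strictly greater than 200/3 is N = 67.
Check: g(67) = 10/67 = 10/67 < 3/20; g(66) = 5/33 >= 3/20. So N = 67.

67


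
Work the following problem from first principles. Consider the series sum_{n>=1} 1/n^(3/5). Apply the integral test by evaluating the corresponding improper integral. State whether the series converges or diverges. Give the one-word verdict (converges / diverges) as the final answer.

Let f(x) = x^(-3/5). Then f is positive, continuous, and decreasing on [1, infinity), so the integral test applies.
Compute the improper integral int_{1}^infinity f(x) dx:
  antiderivative F(x) = 5*x^(2/5)/2.
  As x -> infinity, F(x) -> infinity (since p = 3/5 < 1).
  So the integral diverges. By the integral test, the series diverges.

diverges


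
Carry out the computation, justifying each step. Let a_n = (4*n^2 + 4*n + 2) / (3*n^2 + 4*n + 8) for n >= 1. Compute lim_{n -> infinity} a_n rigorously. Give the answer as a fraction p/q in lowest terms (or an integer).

Divide numerator and denominator by n^2, the highest power:
numerator / n^2 = 4 + 4/n + 2/n^2
denominator / n^2 = 3 + 4/n + 8/n^2
As n -> infinity, all terms of the form c/n^k (k >= 1) tend to 0.
So numerator / n^2 -> 4 and denominator / n^2 -> 3.
Therefore lim a_n = 4/3.

4/3


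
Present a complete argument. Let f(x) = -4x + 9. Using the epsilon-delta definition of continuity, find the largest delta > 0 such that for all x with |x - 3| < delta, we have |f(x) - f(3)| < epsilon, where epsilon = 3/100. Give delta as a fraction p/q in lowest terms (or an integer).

We compute f(3) = -4*(3) + 9 = -3.
|f(x) - f(3)| = |-4x + 9 - (-3)| = |-4(x - 3)| = 4|x - 3|.
We need 4|x - 3| < 3/100, i.e. |x - 3| < 3/100 / 4 = 3/400.
So any delta <= 3/400 works. Conversely, if delta > 3/400, then x = 3 + 3/400 satisfies |x - 3| = 3/400 < delta but |f(x) - f(3)| = 4 * 3/400 = 3/100, which is not < 3/100; so no larger delta works.
Hence the largest such delta is 3/400.

3/400
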